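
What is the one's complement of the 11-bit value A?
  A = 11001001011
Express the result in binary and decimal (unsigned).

Flip each bit (0->1, 1->0):
  11001001011
  00110110100

Answer: 00110110100 (436)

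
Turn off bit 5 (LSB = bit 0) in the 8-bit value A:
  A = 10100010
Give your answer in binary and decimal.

Mask = ~(1 << 5) = 11011111
Bit 5 of A is 1, so AND-ing with the mask clears it to 0.
  10100010
& 11011111
----------
  10000010

Answer: 10000010 (130)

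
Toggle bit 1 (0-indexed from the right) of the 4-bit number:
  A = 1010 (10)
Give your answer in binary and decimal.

Mask = 1 << 1 = 0010
Bit 1 of A is 1; XOR with the mask flips it to 0.
  1010
^ 0010
------
  1000

Answer: 1000 (8)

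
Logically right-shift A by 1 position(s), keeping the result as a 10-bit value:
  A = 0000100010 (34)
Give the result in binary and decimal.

Logical shift right by 1: drop the bottom 1 bit(s), prepend 1 zero(s) on the left.
  0000100010  ->  keep [000010001], discard [0], prepend 0
= 0000010001

Answer: 0000010001 (17)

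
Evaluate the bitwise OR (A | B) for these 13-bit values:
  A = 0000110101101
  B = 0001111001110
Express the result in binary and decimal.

Apply | to each column (1 where either bit is 1):
  0000110101101
| 0001111001110
---------------
  0001111101111

Answer: 0001111101111 (1007)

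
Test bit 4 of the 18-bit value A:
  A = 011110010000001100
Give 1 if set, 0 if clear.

Bit 4 is the 5th from the right.
  011110010000001100
               ^
That bit is 0.

Answer: 0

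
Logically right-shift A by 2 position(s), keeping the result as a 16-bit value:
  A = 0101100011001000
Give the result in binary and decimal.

Logical shift right by 2: drop the bottom 2 bit(s), prepend 2 zero(s) on the left.
  0101100011001000  ->  keep [01011000110010], discard [00], prepend 00
= 0001011000110010

Answer: 0001011000110010 (5682)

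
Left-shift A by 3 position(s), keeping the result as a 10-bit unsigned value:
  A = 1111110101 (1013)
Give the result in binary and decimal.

Shift left by 3: drop the top 3 bit(s), append 3 zero(s) on the right.
  1111110101  ->  discard [111], keep [1110101], append 000
= 1110101000

Answer: 1110101000 (936)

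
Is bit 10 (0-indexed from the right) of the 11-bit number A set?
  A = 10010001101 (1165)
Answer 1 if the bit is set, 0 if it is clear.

Bit 10 is the 11th from the right.
  10010001101
  ^
That bit is 1.

Answer: 1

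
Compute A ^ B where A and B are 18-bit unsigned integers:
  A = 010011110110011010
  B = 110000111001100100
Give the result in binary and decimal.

Apply ^ to each column (1 where bits differ):
  010011110110011010
^ 110000111001100100
--------------------
  100011001111111110

Answer: 100011001111111110 (144382)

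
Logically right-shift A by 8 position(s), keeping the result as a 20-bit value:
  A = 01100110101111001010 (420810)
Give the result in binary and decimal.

Logical shift right by 8: drop the bottom 8 bit(s), prepend 8 zero(s) on the left.
  01100110101111001010  ->  keep [011001101011], discard [11001010], prepend 00000000
= 00000000011001101011

Answer: 00000000011001101011 (1643)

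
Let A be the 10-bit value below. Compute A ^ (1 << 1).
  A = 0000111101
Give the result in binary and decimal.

Mask = 1 << 1 = 0000000010
Bit 1 of A is 0; XOR with the mask flips it to 1.
  0000111101
^ 0000000010
------------
  0000111111

Answer: 0000111111 (63)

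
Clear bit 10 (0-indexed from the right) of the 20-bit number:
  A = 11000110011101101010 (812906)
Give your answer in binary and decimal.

Mask = ~(1 << 10) = 11111111101111111111
Bit 10 of A is 1, so AND-ing with the mask clears it to 0.
  11000110011101101010
& 11111111101111111111
----------------------
  11000110001101101010

Answer: 11000110001101101010 (811882)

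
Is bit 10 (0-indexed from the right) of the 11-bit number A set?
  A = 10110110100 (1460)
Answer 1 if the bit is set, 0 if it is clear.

Bit 10 is the 11th from the right.
  10110110100
  ^
That bit is 1.

Answer: 1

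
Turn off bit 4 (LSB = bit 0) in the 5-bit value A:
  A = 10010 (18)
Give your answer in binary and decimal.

Mask = ~(1 << 4) = 01111
Bit 4 of A is 1, so AND-ing with the mask clears it to 0.
  10010
& 01111
-------
  00010

Answer: 00010 (2)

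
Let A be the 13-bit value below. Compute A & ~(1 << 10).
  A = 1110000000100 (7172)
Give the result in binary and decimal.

Mask = ~(1 << 10) = 1101111111111
Bit 10 of A is 1, so AND-ing with the mask clears it to 0.
  1110000000100
& 1101111111111
---------------
  1100000000100

Answer: 1100000000100 (6148)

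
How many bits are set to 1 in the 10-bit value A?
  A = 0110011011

0110011011
1-bits at positions (from bit 0 = LSB): 0, 1, 3, 4, 7, 8
Count = 6

Answer: 6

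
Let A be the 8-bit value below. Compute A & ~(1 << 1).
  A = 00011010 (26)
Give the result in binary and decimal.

Mask = ~(1 << 1) = 11111101
Bit 1 of A is 1, so AND-ing with the mask clears it to 0.
  00011010
& 11111101
----------
  00011000

Answer: 00011000 (24)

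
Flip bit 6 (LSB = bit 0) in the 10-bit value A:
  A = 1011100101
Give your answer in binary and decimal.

Mask = 1 << 6 = 0001000000
Bit 6 of A is 1; XOR with the mask flips it to 0.
  1011100101
^ 0001000000
------------
  1010100101

Answer: 1010100101 (677)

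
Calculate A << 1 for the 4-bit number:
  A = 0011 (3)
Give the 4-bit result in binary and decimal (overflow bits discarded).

Shift left by 1: drop the top 1 bit(s), append 1 zero(s) on the right.
  0011  ->  discard [0], keep [011], append 0
= 0110

Answer: 0110 (6)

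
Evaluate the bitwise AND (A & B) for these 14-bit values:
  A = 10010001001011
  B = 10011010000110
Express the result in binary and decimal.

Apply & to each column (1 only where both bits are 1):
  10010001001011
& 10011010000110
----------------
  10010000000010

Answer: 10010000000010 (9218)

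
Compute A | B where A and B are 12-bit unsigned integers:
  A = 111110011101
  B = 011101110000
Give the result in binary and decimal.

Apply | to each column (1 where either bit is 1):
  111110011101
| 011101110000
--------------
  111111111101

Answer: 111111111101 (4093)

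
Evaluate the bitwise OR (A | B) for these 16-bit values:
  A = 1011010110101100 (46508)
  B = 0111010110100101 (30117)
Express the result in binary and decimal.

Apply | to each column (1 where either bit is 1):
  1011010110101100
| 0111010110100101
------------------
  1111010110101101

Answer: 1111010110101101 (62893)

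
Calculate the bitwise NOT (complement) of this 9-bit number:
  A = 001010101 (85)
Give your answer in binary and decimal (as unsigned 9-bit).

Flip each bit (0->1, 1->0):
  001010101
  110101010

Answer: 110101010 (426)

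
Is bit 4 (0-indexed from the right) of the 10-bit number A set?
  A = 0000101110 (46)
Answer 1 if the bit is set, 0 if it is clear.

Bit 4 is the 5th from the right.
  0000101110
       ^
That bit is 0.

Answer: 0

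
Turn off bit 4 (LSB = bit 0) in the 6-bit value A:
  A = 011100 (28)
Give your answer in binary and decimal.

Mask = ~(1 << 4) = 101111
Bit 4 of A is 1, so AND-ing with the mask clears it to 0.
  011100
& 101111
--------
  001100

Answer: 001100 (12)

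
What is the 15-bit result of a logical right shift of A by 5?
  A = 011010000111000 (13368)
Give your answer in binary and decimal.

Logical shift right by 5: drop the bottom 5 bit(s), prepend 5 zero(s) on the left.
  011010000111000  ->  keep [0110100001], discard [11000], prepend 00000
= 000000110100001

Answer: 000000110100001 (417)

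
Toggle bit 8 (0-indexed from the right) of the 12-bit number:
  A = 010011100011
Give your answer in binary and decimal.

Mask = 1 << 8 = 000100000000
Bit 8 of A is 0; XOR with the mask flips it to 1.
  010011100011
^ 000100000000
--------------
  010111100011

Answer: 010111100011 (1507)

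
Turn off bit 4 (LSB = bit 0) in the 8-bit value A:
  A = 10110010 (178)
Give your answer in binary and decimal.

Mask = ~(1 << 4) = 11101111
Bit 4 of A is 1, so AND-ing with the mask clears it to 0.
  10110010
& 11101111
----------
  10100010

Answer: 10100010 (162)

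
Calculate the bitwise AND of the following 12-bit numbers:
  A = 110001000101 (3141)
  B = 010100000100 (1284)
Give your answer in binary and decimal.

Apply & to each column (1 only where both bits are 1):
  110001000101
& 010100000100
--------------
  010000000100

Answer: 010000000100 (1028)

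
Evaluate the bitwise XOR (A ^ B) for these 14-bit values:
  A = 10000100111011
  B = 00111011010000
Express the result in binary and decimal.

Apply ^ to each column (1 where bits differ):
  10000100111011
^ 00111011010000
----------------
  10111111101011

Answer: 10111111101011 (12267)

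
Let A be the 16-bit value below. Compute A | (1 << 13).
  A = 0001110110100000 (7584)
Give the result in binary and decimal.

Mask = 1 << 13 = 0010000000000000
Bit 13 of A is 0, so OR-ing with the mask flips it to 1.
  0001110110100000
| 0010000000000000
------------------
  0011110110100000

Answer: 0011110110100000 (15776)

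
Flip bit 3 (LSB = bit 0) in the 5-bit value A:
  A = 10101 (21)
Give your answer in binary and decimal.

Mask = 1 << 3 = 01000
Bit 3 of A is 0; XOR with the mask flips it to 1.
  10101
^ 01000
-------
  11101

Answer: 11101 (29)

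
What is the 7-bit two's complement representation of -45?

1. Binary of +45:  0101101
2. Invert bits:     1010010
3. Add 1:           1010011

Answer: 1010011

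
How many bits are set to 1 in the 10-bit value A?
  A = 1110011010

1110011010
1-bits at positions (from bit 0 = LSB): 1, 3, 4, 7, 8, 9
Count = 6

Answer: 6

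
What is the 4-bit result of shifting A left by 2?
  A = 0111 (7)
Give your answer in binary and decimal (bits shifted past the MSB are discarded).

Shift left by 2: drop the top 2 bit(s), append 2 zero(s) on the right.
  0111  ->  discard [01], keep [11], append 00
= 1100

Answer: 1100 (12)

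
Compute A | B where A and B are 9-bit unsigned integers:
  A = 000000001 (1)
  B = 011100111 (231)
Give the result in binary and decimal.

Apply | to each column (1 where either bit is 1):
  000000001
| 011100111
-----------
  011100111

Answer: 011100111 (231)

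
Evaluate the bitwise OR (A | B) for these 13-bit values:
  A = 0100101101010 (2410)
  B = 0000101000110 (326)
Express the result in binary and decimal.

Apply | to each column (1 where either bit is 1):
  0100101101010
| 0000101000110
---------------
  0100101101110

Answer: 0100101101110 (2414)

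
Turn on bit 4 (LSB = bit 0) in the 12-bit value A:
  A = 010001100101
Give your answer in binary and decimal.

Mask = 1 << 4 = 000000010000
Bit 4 of A is 0, so OR-ing with the mask flips it to 1.
  010001100101
| 000000010000
--------------
  010001110101

Answer: 010001110101 (1141)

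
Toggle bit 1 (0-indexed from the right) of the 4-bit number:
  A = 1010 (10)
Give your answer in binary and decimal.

Mask = 1 << 1 = 0010
Bit 1 of A is 1; XOR with the mask flips it to 0.
  1010
^ 0010
------
  1000

Answer: 1000 (8)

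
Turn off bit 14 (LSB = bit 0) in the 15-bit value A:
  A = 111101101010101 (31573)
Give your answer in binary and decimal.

Mask = ~(1 << 14) = 011111111111111
Bit 14 of A is 1, so AND-ing with the mask clears it to 0.
  111101101010101
& 011111111111111
-----------------
  011101101010101

Answer: 011101101010101 (15189)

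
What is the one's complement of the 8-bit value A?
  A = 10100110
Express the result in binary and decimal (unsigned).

Flip each bit (0->1, 1->0):
  10100110
  01011001

Answer: 01011001 (89)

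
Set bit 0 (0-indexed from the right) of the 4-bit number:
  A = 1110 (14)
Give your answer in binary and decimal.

Mask = 1 << 0 = 0001
Bit 0 of A is 0, so OR-ing with the mask flips it to 1.
  1110
| 0001
------
  1111

Answer: 1111 (15)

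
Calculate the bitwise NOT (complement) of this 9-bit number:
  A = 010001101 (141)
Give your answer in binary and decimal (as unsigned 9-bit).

Flip each bit (0->1, 1->0):
  010001101
  101110010

Answer: 101110010 (370)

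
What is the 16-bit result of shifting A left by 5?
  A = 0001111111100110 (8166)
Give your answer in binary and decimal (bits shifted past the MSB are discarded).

Shift left by 5: drop the top 5 bit(s), append 5 zero(s) on the right.
  0001111111100110  ->  discard [00011], keep [11111100110], append 00000
= 1111110011000000

Answer: 1111110011000000 (64704)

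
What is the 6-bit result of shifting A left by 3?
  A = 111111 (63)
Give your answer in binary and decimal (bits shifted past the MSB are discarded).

Shift left by 3: drop the top 3 bit(s), append 3 zero(s) on the right.
  111111  ->  discard [111], keep [111], append 000
= 111000

Answer: 111000 (56)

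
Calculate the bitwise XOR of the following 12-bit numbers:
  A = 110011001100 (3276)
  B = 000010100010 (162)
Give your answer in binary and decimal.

Apply ^ to each column (1 where bits differ):
  110011001100
^ 000010100010
--------------
  110001101110

Answer: 110001101110 (3182)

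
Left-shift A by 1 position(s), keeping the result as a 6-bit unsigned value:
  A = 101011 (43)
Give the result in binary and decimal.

Shift left by 1: drop the top 1 bit(s), append 1 zero(s) on the right.
  101011  ->  discard [1], keep [01011], append 0
= 010110

Answer: 010110 (22)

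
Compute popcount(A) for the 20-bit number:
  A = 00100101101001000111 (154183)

00100101101001000111
1-bits at positions (from bit 0 = LSB): 0, 1, 2, 6, 9, 11, 12, 14, 17
Count = 9

Answer: 9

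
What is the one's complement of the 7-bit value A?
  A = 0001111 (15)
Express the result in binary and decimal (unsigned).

Flip each bit (0->1, 1->0):
  0001111
  1110000

Answer: 1110000 (112)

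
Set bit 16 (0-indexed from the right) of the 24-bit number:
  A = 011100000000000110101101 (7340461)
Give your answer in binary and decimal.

Mask = 1 << 16 = 000000010000000000000000
Bit 16 of A is 0, so OR-ing with the mask flips it to 1.
  011100000000000110101101
| 000000010000000000000000
--------------------------
  011100010000000110101101

Answer: 011100010000000110101101 (7405997)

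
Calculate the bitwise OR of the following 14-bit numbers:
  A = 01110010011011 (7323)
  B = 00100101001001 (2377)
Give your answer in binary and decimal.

Apply | to each column (1 where either bit is 1):
  01110010011011
| 00100101001001
----------------
  01110111011011

Answer: 01110111011011 (7643)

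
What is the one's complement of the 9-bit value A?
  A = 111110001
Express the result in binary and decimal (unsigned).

Flip each bit (0->1, 1->0):
  111110001
  000001110

Answer: 000001110 (14)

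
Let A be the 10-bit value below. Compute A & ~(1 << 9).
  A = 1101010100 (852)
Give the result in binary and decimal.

Mask = ~(1 << 9) = 0111111111
Bit 9 of A is 1, so AND-ing with the mask clears it to 0.
  1101010100
& 0111111111
------------
  0101010100

Answer: 0101010100 (340)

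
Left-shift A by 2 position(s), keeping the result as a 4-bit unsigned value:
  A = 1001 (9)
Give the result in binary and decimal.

Shift left by 2: drop the top 2 bit(s), append 2 zero(s) on the right.
  1001  ->  discard [10], keep [01], append 00
= 0100

Answer: 0100 (4)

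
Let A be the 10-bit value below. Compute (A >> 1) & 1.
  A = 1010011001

Bit 1 is the 2nd from the right.
  1010011001
          ^
That bit is 0.

Answer: 0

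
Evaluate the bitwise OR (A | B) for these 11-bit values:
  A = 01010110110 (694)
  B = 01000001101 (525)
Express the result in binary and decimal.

Apply | to each column (1 where either bit is 1):
  01010110110
| 01000001101
-------------
  01010111111

Answer: 01010111111 (703)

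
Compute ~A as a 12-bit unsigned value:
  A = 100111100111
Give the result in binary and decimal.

Flip each bit (0->1, 1->0):
  100111100111
  011000011000

Answer: 011000011000 (1560)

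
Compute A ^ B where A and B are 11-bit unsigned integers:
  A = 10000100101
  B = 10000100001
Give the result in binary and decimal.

Apply ^ to each column (1 where bits differ):
  10000100101
^ 10000100001
-------------
  00000000100

Answer: 00000000100 (4)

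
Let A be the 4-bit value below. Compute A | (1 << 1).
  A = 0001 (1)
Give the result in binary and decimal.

Mask = 1 << 1 = 0010
Bit 1 of A is 0, so OR-ing with the mask flips it to 1.
  0001
| 0010
------
  0011

Answer: 0011 (3)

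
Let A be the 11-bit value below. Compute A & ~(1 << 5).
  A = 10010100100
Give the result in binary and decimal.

Mask = ~(1 << 5) = 11111011111
Bit 5 of A is 1, so AND-ing with the mask clears it to 0.
  10010100100
& 11111011111
-------------
  10010000100

Answer: 10010000100 (1156)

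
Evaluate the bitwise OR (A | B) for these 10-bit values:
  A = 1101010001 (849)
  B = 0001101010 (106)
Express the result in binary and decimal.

Apply | to each column (1 where either bit is 1):
  1101010001
| 0001101010
------------
  1101111011

Answer: 1101111011 (891)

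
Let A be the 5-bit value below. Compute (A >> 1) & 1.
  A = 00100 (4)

Bit 1 is the 2nd from the right.
  00100
     ^
That bit is 0.

Answer: 0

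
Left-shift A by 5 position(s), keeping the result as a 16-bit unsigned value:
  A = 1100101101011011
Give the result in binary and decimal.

Shift left by 5: drop the top 5 bit(s), append 5 zero(s) on the right.
  1100101101011011  ->  discard [11001], keep [01101011011], append 00000
= 0110101101100000

Answer: 0110101101100000 (27488)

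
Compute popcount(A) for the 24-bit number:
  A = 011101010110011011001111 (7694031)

011101010110011011001111
1-bits at positions (from bit 0 = LSB): 0, 1, 2, 3, 6, 7, 9, 10, 13, 14, 16, 18, 20, 21, 22
Count = 15

Answer: 15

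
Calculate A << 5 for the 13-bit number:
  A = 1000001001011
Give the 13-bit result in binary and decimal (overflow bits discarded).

Shift left by 5: drop the top 5 bit(s), append 5 zero(s) on the right.
  1000001001011  ->  discard [10000], keep [01001011], append 00000
= 0100101100000

Answer: 0100101100000 (2400)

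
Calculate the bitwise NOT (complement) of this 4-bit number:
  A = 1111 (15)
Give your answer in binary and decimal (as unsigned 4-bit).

Flip each bit (0->1, 1->0):
  1111
  0000

Answer: 0000 (0)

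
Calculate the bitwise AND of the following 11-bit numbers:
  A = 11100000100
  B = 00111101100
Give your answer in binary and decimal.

Apply & to each column (1 only where both bits are 1):
  11100000100
& 00111101100
-------------
  00100000100

Answer: 00100000100 (260)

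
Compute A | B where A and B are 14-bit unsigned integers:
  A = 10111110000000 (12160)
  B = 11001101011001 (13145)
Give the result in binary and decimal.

Apply | to each column (1 where either bit is 1):
  10111110000000
| 11001101011001
----------------
  11111111011001

Answer: 11111111011001 (16345)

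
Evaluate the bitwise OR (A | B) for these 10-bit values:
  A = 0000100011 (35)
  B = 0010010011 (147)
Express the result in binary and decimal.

Apply | to each column (1 where either bit is 1):
  0000100011
| 0010010011
------------
  0010110011

Answer: 0010110011 (179)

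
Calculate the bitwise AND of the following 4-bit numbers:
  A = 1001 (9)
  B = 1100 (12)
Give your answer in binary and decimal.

Apply & to each column (1 only where both bits are 1):
  1001
& 1100
------
  1000

Answer: 1000 (8)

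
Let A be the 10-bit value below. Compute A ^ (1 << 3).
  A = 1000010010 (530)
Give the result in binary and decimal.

Mask = 1 << 3 = 0000001000
Bit 3 of A is 0; XOR with the mask flips it to 1.
  1000010010
^ 0000001000
------------
  1000011010

Answer: 1000011010 (538)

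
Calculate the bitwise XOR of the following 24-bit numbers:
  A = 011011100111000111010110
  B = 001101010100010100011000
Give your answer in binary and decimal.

Apply ^ to each column (1 where bits differ):
  011011100111000111010110
^ 001101010100010100011000
--------------------------
  010110110011010011001110

Answer: 010110110011010011001110 (5977294)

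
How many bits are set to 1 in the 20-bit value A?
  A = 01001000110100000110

01001000110100000110
1-bits at positions (from bit 0 = LSB): 1, 2, 8, 10, 11, 15, 18
Count = 7

Answer: 7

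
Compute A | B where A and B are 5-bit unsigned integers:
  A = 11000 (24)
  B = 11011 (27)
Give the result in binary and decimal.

Apply | to each column (1 where either bit is 1):
  11000
| 11011
-------
  11011

Answer: 11011 (27)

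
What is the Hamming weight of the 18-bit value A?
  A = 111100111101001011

111100111101001011
1-bits at positions (from bit 0 = LSB): 0, 1, 3, 6, 8, 9, 10, 11, 14, 15, 16, 17
Count = 12

Answer: 12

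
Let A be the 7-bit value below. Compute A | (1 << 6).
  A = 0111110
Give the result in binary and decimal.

Mask = 1 << 6 = 1000000
Bit 6 of A is 0, so OR-ing with the mask flips it to 1.
  0111110
| 1000000
---------
  1111110

Answer: 1111110 (126)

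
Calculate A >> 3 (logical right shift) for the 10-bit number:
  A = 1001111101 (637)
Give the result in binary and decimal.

Logical shift right by 3: drop the bottom 3 bit(s), prepend 3 zero(s) on the left.
  1001111101  ->  keep [1001111], discard [101], prepend 000
= 0001001111

Answer: 0001001111 (79)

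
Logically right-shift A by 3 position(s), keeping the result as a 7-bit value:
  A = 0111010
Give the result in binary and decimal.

Logical shift right by 3: drop the bottom 3 bit(s), prepend 3 zero(s) on the left.
  0111010  ->  keep [0111], discard [010], prepend 000
= 0000111

Answer: 0000111 (7)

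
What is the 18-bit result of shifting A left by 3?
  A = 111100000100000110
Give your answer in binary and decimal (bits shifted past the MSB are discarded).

Shift left by 3: drop the top 3 bit(s), append 3 zero(s) on the right.
  111100000100000110  ->  discard [111], keep [100000100000110], append 000
= 100000100000110000

Answer: 100000100000110000 (133168)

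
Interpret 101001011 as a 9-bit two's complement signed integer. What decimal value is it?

MSB is 1, so the value is negative. Find the magnitude:
1. Invert bits:  010110100
2. Add 1:        010110101  = 181
3. Apply sign:   -181

Answer: -181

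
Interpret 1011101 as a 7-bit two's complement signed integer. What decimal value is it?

MSB is 1, so the value is negative. Find the magnitude:
1. Invert bits:  0100010
2. Add 1:        0100011  = 35
3. Apply sign:   -35

Answer: -35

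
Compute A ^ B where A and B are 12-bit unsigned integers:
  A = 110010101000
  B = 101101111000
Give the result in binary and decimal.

Apply ^ to each column (1 where bits differ):
  110010101000
^ 101101111000
--------------
  011111010000

Answer: 011111010000 (2000)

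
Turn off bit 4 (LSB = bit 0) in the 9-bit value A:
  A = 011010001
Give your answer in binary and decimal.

Mask = ~(1 << 4) = 111101111
Bit 4 of A is 1, so AND-ing with the mask clears it to 0.
  011010001
& 111101111
-----------
  011000001

Answer: 011000001 (193)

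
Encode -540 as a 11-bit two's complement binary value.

1. Binary of +540:  01000011100
2. Invert bits:     10111100011
3. Add 1:           10111100100

Answer: 10111100100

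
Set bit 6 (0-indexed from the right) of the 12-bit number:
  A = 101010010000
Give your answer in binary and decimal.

Mask = 1 << 6 = 000001000000
Bit 6 of A is 0, so OR-ing with the mask flips it to 1.
  101010010000
| 000001000000
--------------
  101011010000

Answer: 101011010000 (2768)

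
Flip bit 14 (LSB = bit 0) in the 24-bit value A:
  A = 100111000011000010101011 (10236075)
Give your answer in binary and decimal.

Mask = 1 << 14 = 000000000100000000000000
Bit 14 of A is 0; XOR with the mask flips it to 1.
  100111000011000010101011
^ 000000000100000000000000
--------------------------
  100111000111000010101011

Answer: 100111000111000010101011 (10252459)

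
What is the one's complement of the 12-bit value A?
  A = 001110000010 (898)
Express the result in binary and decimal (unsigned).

Flip each bit (0->1, 1->0):
  001110000010
  110001111101

Answer: 110001111101 (3197)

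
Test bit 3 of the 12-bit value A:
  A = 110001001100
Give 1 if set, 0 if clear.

Bit 3 is the 4th from the right.
  110001001100
          ^
That bit is 1.

Answer: 1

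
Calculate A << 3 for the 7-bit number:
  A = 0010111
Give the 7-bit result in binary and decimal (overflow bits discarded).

Shift left by 3: drop the top 3 bit(s), append 3 zero(s) on the right.
  0010111  ->  discard [001], keep [0111], append 000
= 0111000

Answer: 0111000 (56)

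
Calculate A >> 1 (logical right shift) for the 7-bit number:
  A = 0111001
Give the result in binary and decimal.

Logical shift right by 1: drop the bottom 1 bit(s), prepend 1 zero(s) on the left.
  0111001  ->  keep [011100], discard [1], prepend 0
= 0011100

Answer: 0011100 (28)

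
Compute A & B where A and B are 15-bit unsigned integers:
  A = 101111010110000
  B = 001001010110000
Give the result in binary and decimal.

Apply & to each column (1 only where both bits are 1):
  101111010110000
& 001001010110000
-----------------
  001001010110000

Answer: 001001010110000 (4784)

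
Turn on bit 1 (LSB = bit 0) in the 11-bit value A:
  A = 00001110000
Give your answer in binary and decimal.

Mask = 1 << 1 = 00000000010
Bit 1 of A is 0, so OR-ing with the mask flips it to 1.
  00001110000
| 00000000010
-------------
  00001110010

Answer: 00001110010 (114)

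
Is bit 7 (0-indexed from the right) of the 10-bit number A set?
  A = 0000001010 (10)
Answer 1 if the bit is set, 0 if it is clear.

Bit 7 is the 8th from the right.
  0000001010
    ^
That bit is 0.

Answer: 0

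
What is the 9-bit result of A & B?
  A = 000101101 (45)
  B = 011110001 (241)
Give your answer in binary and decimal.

Apply & to each column (1 only where both bits are 1):
  000101101
& 011110001
-----------
  000100001

Answer: 000100001 (33)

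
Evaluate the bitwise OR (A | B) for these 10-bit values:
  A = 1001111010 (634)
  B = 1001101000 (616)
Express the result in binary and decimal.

Apply | to each column (1 where either bit is 1):
  1001111010
| 1001101000
------------
  1001111010

Answer: 1001111010 (634)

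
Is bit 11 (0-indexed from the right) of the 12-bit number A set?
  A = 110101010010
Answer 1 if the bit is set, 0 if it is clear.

Bit 11 is the 12th from the right.
  110101010010
  ^
That bit is 1.

Answer: 1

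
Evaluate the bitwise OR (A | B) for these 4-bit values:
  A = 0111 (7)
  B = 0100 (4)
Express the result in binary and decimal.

Apply | to each column (1 where either bit is 1):
  0111
| 0100
------
  0111

Answer: 0111 (7)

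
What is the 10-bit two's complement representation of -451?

1. Binary of +451:  0111000011
2. Invert bits:     1000111100
3. Add 1:           1000111101

Answer: 1000111101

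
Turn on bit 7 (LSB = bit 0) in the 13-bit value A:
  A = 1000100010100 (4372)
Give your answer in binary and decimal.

Mask = 1 << 7 = 0000010000000
Bit 7 of A is 0, so OR-ing with the mask flips it to 1.
  1000100010100
| 0000010000000
---------------
  1000110010100

Answer: 1000110010100 (4500)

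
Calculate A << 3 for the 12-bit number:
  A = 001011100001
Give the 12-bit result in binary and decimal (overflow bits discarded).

Shift left by 3: drop the top 3 bit(s), append 3 zero(s) on the right.
  001011100001  ->  discard [001], keep [011100001], append 000
= 011100001000

Answer: 011100001000 (1800)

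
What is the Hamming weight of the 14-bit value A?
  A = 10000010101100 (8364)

10000010101100
1-bits at positions (from bit 0 = LSB): 2, 3, 5, 7, 13
Count = 5

Answer: 5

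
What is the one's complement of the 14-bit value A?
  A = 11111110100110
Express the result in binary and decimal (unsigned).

Flip each bit (0->1, 1->0):
  11111110100110
  00000001011001

Answer: 00000001011001 (89)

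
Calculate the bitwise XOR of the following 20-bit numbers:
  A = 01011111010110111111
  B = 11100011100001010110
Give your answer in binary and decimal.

Apply ^ to each column (1 where bits differ):
  01011111010110111111
^ 11100011100001010110
----------------------
  10111100110111101001

Answer: 10111100110111101001 (773609)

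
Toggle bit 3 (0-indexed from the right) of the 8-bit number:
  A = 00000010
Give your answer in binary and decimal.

Mask = 1 << 3 = 00001000
Bit 3 of A is 0; XOR with the mask flips it to 1.
  00000010
^ 00001000
----------
  00001010

Answer: 00001010 (10)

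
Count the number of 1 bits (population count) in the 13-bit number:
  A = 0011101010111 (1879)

0011101010111
1-bits at positions (from bit 0 = LSB): 0, 1, 2, 4, 6, 8, 9, 10
Count = 8

Answer: 8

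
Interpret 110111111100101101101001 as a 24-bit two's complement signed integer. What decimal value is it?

MSB is 1, so the value is negative. Find the magnitude:
1. Invert bits:  001000000011010010010110
2. Add 1:        001000000011010010010111  = 2110615
3. Apply sign:   -2110615

Answer: -2110615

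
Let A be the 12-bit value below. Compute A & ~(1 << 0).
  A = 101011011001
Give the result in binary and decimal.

Mask = ~(1 << 0) = 111111111110
Bit 0 of A is 1, so AND-ing with the mask clears it to 0.
  101011011001
& 111111111110
--------------
  101011011000

Answer: 101011011000 (2776)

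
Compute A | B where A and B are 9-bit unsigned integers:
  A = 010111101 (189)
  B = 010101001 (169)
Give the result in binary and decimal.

Apply | to each column (1 where either bit is 1):
  010111101
| 010101001
-----------
  010111101

Answer: 010111101 (189)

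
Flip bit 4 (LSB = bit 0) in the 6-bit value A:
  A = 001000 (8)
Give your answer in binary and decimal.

Mask = 1 << 4 = 010000
Bit 4 of A is 0; XOR with the mask flips it to 1.
  001000
^ 010000
--------
  011000

Answer: 011000 (24)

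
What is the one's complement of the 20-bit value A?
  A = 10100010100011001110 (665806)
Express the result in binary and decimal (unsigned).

Flip each bit (0->1, 1->0):
  10100010100011001110
  01011101011100110001

Answer: 01011101011100110001 (382769)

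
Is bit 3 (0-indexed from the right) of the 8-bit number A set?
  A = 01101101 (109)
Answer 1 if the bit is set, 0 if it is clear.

Bit 3 is the 4th from the right.
  01101101
      ^
That bit is 1.

Answer: 1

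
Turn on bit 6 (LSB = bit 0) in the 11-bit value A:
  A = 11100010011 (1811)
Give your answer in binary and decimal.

Mask = 1 << 6 = 00001000000
Bit 6 of A is 0, so OR-ing with the mask flips it to 1.
  11100010011
| 00001000000
-------------
  11101010011

Answer: 11101010011 (1875)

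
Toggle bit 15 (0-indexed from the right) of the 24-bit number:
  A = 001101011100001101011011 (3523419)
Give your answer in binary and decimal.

Mask = 1 << 15 = 000000001000000000000000
Bit 15 of A is 1; XOR with the mask flips it to 0.
  001101011100001101011011
^ 000000001000000000000000
--------------------------
  001101010100001101011011

Answer: 001101010100001101011011 (3490651)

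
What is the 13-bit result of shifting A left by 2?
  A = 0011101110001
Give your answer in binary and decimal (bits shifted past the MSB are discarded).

Shift left by 2: drop the top 2 bit(s), append 2 zero(s) on the right.
  0011101110001  ->  discard [00], keep [11101110001], append 00
= 1110111000100

Answer: 1110111000100 (7620)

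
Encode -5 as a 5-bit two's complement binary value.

1. Binary of +5:  00101
2. Invert bits:     11010
3. Add 1:           11011

Answer: 11011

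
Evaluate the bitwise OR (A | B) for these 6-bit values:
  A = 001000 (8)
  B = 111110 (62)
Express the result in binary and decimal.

Apply | to each column (1 where either bit is 1):
  001000
| 111110
--------
  111110

Answer: 111110 (62)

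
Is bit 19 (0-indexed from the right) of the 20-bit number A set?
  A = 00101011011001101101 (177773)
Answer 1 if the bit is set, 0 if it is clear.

Bit 19 is the 20th from the right.
  00101011011001101101
  ^
That bit is 0.

Answer: 0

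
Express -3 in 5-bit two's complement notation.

1. Binary of +3:  00011
2. Invert bits:     11100
3. Add 1:           11101

Answer: 11101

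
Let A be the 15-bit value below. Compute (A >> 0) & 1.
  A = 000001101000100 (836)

Bit 0 is the 1st from the right.
  000001101000100
                ^
That bit is 0.

Answer: 0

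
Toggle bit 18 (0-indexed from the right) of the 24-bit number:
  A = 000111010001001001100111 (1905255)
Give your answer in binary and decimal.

Mask = 1 << 18 = 000001000000000000000000
Bit 18 of A is 1; XOR with the mask flips it to 0.
  000111010001001001100111
^ 000001000000000000000000
--------------------------
  000110010001001001100111

Answer: 000110010001001001100111 (1643111)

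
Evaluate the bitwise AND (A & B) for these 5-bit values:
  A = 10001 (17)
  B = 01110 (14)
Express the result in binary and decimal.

Apply & to each column (1 only where both bits are 1):
  10001
& 01110
-------
  00000

Answer: 00000 (0)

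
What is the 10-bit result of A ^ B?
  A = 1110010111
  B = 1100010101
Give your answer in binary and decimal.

Apply ^ to each column (1 where bits differ):
  1110010111
^ 1100010101
------------
  0010000010

Answer: 0010000010 (130)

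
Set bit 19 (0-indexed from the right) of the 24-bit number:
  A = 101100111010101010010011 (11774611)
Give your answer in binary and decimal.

Mask = 1 << 19 = 000010000000000000000000
Bit 19 of A is 0, so OR-ing with the mask flips it to 1.
  101100111010101010010011
| 000010000000000000000000
--------------------------
  101110111010101010010011

Answer: 101110111010101010010011 (12298899)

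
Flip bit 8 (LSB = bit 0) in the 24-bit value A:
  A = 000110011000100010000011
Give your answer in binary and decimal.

Mask = 1 << 8 = 000000000000000100000000
Bit 8 of A is 0; XOR with the mask flips it to 1.
  000110011000100010000011
^ 000000000000000100000000
--------------------------
  000110011000100110000011

Answer: 000110011000100110000011 (1673603)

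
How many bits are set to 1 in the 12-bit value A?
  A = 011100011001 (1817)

011100011001
1-bits at positions (from bit 0 = LSB): 0, 3, 4, 8, 9, 10
Count = 6

Answer: 6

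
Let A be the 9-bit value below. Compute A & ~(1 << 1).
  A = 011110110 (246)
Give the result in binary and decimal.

Mask = ~(1 << 1) = 111111101
Bit 1 of A is 1, so AND-ing with the mask clears it to 0.
  011110110
& 111111101
-----------
  011110100

Answer: 011110100 (244)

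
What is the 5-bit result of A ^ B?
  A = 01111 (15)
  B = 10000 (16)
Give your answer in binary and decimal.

Apply ^ to each column (1 where bits differ):
  01111
^ 10000
-------
  11111

Answer: 11111 (31)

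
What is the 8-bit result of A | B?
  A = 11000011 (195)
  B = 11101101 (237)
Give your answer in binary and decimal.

Apply | to each column (1 where either bit is 1):
  11000011
| 11101101
----------
  11101111

Answer: 11101111 (239)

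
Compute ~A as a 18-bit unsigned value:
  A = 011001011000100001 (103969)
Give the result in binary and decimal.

Flip each bit (0->1, 1->0):
  011001011000100001
  100110100111011110

Answer: 100110100111011110 (158174)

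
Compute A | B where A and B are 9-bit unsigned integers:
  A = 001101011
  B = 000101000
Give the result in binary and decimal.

Apply | to each column (1 where either bit is 1):
  001101011
| 000101000
-----------
  001101011

Answer: 001101011 (107)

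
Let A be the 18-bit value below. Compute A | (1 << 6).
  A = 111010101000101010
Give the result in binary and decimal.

Mask = 1 << 6 = 000000000001000000
Bit 6 of A is 0, so OR-ing with the mask flips it to 1.
  111010101000101010
| 000000000001000000
--------------------
  111010101001101010

Answer: 111010101001101010 (240234)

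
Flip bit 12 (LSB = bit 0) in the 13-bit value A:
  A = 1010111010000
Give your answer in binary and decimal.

Mask = 1 << 12 = 1000000000000
Bit 12 of A is 1; XOR with the mask flips it to 0.
  1010111010000
^ 1000000000000
---------------
  0010111010000

Answer: 0010111010000 (1488)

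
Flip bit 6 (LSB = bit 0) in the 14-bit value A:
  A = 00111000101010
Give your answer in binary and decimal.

Mask = 1 << 6 = 00000001000000
Bit 6 of A is 0; XOR with the mask flips it to 1.
  00111000101010
^ 00000001000000
----------------
  00111001101010

Answer: 00111001101010 (3690)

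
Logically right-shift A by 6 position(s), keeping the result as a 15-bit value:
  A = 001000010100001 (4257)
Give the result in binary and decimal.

Logical shift right by 6: drop the bottom 6 bit(s), prepend 6 zero(s) on the left.
  001000010100001  ->  keep [001000010], discard [100001], prepend 000000
= 000000001000010

Answer: 000000001000010 (66)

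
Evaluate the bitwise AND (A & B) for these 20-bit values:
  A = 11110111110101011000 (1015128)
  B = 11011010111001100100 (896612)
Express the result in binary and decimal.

Apply & to each column (1 only where both bits are 1):
  11110111110101011000
& 11011010111001100100
----------------------
  11010010110001000000

Answer: 11010010110001000000 (863296)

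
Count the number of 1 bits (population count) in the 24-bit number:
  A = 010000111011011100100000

010000111011011100100000
1-bits at positions (from bit 0 = LSB): 5, 8, 9, 10, 12, 13, 15, 16, 17, 22
Count = 10

Answer: 10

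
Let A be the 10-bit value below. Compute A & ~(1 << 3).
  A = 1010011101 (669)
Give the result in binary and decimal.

Mask = ~(1 << 3) = 1111110111
Bit 3 of A is 1, so AND-ing with the mask clears it to 0.
  1010011101
& 1111110111
------------
  1010010101

Answer: 1010010101 (661)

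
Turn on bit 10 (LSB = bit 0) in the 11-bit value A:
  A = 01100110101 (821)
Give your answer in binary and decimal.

Mask = 1 << 10 = 10000000000
Bit 10 of A is 0, so OR-ing with the mask flips it to 1.
  01100110101
| 10000000000
-------------
  11100110101

Answer: 11100110101 (1845)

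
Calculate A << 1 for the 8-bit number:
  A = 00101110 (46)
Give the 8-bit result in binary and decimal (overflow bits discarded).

Shift left by 1: drop the top 1 bit(s), append 1 zero(s) on the right.
  00101110  ->  discard [0], keep [0101110], append 0
= 01011100

Answer: 01011100 (92)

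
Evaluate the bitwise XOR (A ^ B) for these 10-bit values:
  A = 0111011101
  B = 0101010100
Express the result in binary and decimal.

Apply ^ to each column (1 where bits differ):
  0111011101
^ 0101010100
------------
  0010001001

Answer: 0010001001 (137)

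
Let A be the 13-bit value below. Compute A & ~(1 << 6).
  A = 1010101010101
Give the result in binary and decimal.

Mask = ~(1 << 6) = 1111110111111
Bit 6 of A is 1, so AND-ing with the mask clears it to 0.
  1010101010101
& 1111110111111
---------------
  1010100010101

Answer: 1010100010101 (5397)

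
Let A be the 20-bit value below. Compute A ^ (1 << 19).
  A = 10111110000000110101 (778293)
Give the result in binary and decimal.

Mask = 1 << 19 = 10000000000000000000
Bit 19 of A is 1; XOR with the mask flips it to 0.
  10111110000000110101
^ 10000000000000000000
----------------------
  00111110000000110101

Answer: 00111110000000110101 (254005)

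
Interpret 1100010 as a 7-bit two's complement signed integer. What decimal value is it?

MSB is 1, so the value is negative. Find the magnitude:
1. Invert bits:  0011101
2. Add 1:        0011110  = 30
3. Apply sign:   -30

Answer: -30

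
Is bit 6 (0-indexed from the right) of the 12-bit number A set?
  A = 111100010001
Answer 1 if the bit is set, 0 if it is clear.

Bit 6 is the 7th from the right.
  111100010001
       ^
That bit is 0.

Answer: 0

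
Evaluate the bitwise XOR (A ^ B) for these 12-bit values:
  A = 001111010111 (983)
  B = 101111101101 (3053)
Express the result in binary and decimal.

Apply ^ to each column (1 where bits differ):
  001111010111
^ 101111101101
--------------
  100000111010

Answer: 100000111010 (2106)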